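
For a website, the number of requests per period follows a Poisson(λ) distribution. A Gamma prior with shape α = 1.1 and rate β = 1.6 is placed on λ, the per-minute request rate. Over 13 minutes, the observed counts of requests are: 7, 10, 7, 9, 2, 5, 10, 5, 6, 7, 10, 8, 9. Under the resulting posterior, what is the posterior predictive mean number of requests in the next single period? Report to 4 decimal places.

With a Gamma(shape α, rate β) prior, the Poisson likelihood is conjugate: the posterior is Gamma(α + ΣXᵢ, β + n).
Sum of counts S = 95 over n = 13 minutes.
Posterior: Gamma(α+S, β+n) = Gamma(1.1+95, 1.6+13) = Gamma(96.1, 14.6).
The predictive distribution for one future period is NegBinom with mean α/β = 6.5822.

6.5822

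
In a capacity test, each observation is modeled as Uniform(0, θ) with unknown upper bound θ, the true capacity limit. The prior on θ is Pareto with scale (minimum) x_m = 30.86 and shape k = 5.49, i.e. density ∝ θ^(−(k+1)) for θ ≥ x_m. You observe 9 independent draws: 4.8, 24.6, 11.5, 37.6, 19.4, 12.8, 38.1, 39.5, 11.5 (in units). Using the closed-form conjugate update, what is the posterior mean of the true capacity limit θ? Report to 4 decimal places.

42.4281

A Pareto(scale x_m, shape k) prior on the upper bound θ of Uniform(0, θ) is conjugate: posterior is Pareto(max(x_m, max xᵢ), k + n).
Sample maximum = 39.5; prior scale x_m = 30.86 → posterior scale = max = 39.50.
Posterior shape = 5.49 + 9 = 14.49.
E[θ|data] = k·x_m/(k−1) = 14.49·39.50/13.49 = 42.4281.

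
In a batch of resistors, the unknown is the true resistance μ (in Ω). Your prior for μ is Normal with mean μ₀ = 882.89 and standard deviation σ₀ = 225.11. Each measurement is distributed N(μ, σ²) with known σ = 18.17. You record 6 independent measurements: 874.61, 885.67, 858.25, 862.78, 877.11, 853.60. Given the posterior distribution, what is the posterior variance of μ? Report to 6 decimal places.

For Normal data with known variance σ², a Normal(μ₀, σ₀²) prior on μ is conjugate. Posterior precision = 1/σ₀² + n/σ²; posterior mean is the precision-weighted average of μ₀ and x̄.
σ₀² = 225.11² = 50674.5121, σ² = 18.17² = 330.1489; σ² + n·σ₀² = 330.1489 + 6·50674.5121 = 304377.2215.
Posterior precision = 1/σ₀² + n/σ² = 1/50674.5121 + 6/330.1489 = (σ² + n·σ₀²)/(σ₀²σ²) = 304377.2215/(50674.5121·330.1489); posterior variance σₙ² = σ₀²σ²/(σ² + n·σ₀²) = 50674.5121·330.1489/304377.2215 = 54.965133.

54.965133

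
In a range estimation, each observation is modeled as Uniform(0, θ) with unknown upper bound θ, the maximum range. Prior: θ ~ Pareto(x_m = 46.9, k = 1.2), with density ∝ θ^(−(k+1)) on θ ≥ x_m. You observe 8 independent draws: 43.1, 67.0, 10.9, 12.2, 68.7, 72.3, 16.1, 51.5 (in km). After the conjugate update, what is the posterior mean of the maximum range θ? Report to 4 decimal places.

81.1171

A Pareto(scale x_m, shape k) prior on the upper bound θ of Uniform(0, θ) is conjugate: posterior is Pareto(max(x_m, max xᵢ), k + n).
Sample maximum = 72.3; prior scale x_m = 46.9 → posterior scale = max = 72.3.
Posterior shape = 1.2 + 8 = 9.2.
E[θ|data] = k·x_m/(k−1) = 9.2·72.3/8.2 = 81.1171.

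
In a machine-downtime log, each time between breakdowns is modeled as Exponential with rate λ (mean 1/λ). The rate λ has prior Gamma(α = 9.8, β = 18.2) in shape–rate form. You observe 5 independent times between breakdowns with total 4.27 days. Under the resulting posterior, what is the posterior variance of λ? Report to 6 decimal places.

With a Gamma(shape α, rate β) prior on the exponential rate λ, the posterior after n observations with total T = Σxᵢ is Gamma(α+n, β+T).
Posterior: Gamma(9.8+5, 18.2+4.27) = Gamma(14.8, 22.47).
Var = α/β² = 0.029313.

0.029313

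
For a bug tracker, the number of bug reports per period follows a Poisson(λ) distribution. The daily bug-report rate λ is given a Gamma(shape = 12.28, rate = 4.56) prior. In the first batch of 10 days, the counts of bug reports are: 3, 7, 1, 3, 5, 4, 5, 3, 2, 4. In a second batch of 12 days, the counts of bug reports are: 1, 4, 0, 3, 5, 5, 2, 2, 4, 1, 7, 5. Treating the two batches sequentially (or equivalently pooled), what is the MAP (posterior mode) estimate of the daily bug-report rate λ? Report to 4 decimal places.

With a Gamma(shape α, rate β) prior, the Poisson likelihood is conjugate: the posterior is Gamma(α + ΣXᵢ, β + n).
Batch 1: sum of counts S = 37 over n = 10 days.
After batch 1: Gamma(α+S, β+n) = Gamma(12.28+37, 4.56+10) = Gamma(49.28, 14.56).
Batch 2: sum of counts S = 39 over n = 12 days.
After batch 2: Gamma(α+S, β+n) = Gamma(49.28+39, 14.56+12) = Gamma(88.28, 26.56).
Mode of Gamma(α,β) for α≥1 is (α−1)/β = 87.28/26.56 = 3.2861.

3.2861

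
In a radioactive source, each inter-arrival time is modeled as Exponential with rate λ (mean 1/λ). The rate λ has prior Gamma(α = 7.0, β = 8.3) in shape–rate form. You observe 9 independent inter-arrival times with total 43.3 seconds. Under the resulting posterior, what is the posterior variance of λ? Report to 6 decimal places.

With a Gamma(shape α, rate β) prior on the exponential rate λ, the posterior after n observations with total T = Σxᵢ is Gamma(α+n, β+T).
Posterior: Gamma(7.0+9, 8.3+43.3) = Gamma(16.0, 51.6).
Var = α/β² = 0.006009.

0.006009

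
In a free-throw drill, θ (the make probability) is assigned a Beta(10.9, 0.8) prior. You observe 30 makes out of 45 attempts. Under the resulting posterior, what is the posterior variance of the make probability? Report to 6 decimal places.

The Beta prior is conjugate to a Binomial/Bernoulli likelihood; the update adds successes to α and failures to β.
Posterior: Beta(α+k, β+n−k) = Beta(10.9+30, 0.8+15) = Beta(40.9, 15.8).
Var = αβ/((α+β)²(α+β+1)) = 40.9·15.8/(56.7²·57.7) = 0.003484.

0.003484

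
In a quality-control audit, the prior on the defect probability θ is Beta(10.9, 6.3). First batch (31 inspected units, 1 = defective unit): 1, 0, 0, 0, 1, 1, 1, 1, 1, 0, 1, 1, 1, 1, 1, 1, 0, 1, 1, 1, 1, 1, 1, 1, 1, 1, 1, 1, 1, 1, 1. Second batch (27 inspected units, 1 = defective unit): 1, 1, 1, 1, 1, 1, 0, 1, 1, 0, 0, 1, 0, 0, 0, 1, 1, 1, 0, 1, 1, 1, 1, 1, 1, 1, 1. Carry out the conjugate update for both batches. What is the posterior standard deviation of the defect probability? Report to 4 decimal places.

0.0492

The Beta prior is conjugate to a Binomial/Bernoulli likelihood; the update adds successes to α and failures to β.
After batch 1: Beta(10.9+26, 6.3+5) = Beta(36.9, 11.3).
After batch 2: Beta(36.9+20, 11.3+7) = Beta(56.9, 18.3).
Var = αβ/((α+β)²(α+β+1)) = 56.9·18.3/(75.2²·76.2) = 0.00241642; SD = √0.00241642 = 0.0492.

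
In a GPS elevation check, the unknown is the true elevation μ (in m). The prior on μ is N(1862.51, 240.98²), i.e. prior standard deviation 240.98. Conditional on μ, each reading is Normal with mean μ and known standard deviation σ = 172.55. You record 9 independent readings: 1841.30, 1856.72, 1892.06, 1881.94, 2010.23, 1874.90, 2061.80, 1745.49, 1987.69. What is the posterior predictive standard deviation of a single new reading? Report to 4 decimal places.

For Normal data with known variance σ², a Normal(μ₀, σ₀²) prior on μ is conjugate. Posterior precision = 1/σ₀² + n/σ²; posterior mean is the precision-weighted average of μ₀ and x̄.
σ₀² = 240.98² = 58071.3604, σ² = 172.55² = 29773.5025; σ² + n·σ₀² = 29773.5025 + 9·58071.3604 = 552415.7461.
Posterior precision = 1/σ₀² + n/σ² = 1/58071.3604 + 9/29773.5025 = (σ² + n·σ₀²)/(σ₀²σ²) = 552415.7461/(58071.3604·29773.5025); posterior variance σₙ² = σ₀²σ²/(σ² + n·σ₀²) = 58071.3604·29773.5025/552415.7461 = 3129.866964.
Predictive variance for one new observation = σₙ² + σ² = 58071.3604·29773.5025/552415.7461 + 29773.5025 = σ²·(σ₀² + 552415.7461)/552415.7461 = 29773.5025·610487.1065/552415.7461 = 32903.369464; SD = √(29773.5025·610487.1065/552415.7461) = 181.3929.

181.3929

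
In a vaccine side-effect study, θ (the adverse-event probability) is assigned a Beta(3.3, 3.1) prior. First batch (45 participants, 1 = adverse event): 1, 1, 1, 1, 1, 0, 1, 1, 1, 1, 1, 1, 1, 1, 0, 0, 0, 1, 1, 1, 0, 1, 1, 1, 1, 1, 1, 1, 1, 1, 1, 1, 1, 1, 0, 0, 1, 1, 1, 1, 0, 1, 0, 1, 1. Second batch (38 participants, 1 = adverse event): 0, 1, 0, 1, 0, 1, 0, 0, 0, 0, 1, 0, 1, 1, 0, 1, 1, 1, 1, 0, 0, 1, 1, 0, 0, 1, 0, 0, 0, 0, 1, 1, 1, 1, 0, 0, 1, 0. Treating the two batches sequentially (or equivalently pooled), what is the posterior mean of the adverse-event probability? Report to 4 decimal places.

The Beta prior is conjugate to a Binomial/Bernoulli likelihood; the update adds successes to α and failures to β.
After batch 1: Beta(3.3+36, 3.1+9) = Beta(39.3, 12.1).
After batch 2: Beta(39.3+18, 12.1+20) = Beta(57.3, 32.1).
Posterior mean = α/(α+β) = 57.3/89.4 = 0.6409.

0.6409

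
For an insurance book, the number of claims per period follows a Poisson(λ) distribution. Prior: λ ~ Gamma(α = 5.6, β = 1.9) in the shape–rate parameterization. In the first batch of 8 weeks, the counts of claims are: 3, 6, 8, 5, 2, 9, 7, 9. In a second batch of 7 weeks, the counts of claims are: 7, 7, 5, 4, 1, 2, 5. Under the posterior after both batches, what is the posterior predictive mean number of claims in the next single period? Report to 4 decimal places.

With a Gamma(shape α, rate β) prior, the Poisson likelihood is conjugate: the posterior is Gamma(α + ΣXᵢ, β + n).
Batch 1: sum of counts S = 49 over n = 8 weeks.
After batch 1: Gamma(α+S, β+n) = Gamma(5.6+49, 1.9+8) = Gamma(54.6, 9.9).
Batch 2: sum of counts S = 31 over n = 7 weeks.
After batch 2: Gamma(α+S, β+n) = Gamma(54.6+31, 9.9+7) = Gamma(85.6, 16.9).
The predictive distribution for one future period is NegBinom with mean α/β = 5.0651.

5.0651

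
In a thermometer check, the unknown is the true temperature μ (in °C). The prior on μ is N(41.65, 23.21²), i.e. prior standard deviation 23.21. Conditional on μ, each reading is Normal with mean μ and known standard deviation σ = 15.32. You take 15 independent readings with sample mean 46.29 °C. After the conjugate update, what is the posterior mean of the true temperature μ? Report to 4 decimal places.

46.1590

For Normal data with known variance σ², a Normal(μ₀, σ₀²) prior on μ is conjugate. Posterior precision = 1/σ₀² + n/σ²; posterior mean is the precision-weighted average of μ₀ and x̄.
n·x̄ = 15·46.29 = 694.35.
σ₀² = 23.21² = 538.7041, σ² = 15.32² = 234.7024; σ² + n·σ₀² = 234.7024 + 15·538.7041 = 8315.2639.
Posterior mean = (μ₀/σ₀² + n·x̄/σ²)/(1/σ₀² + n/σ²) = (σ²·μ₀ + σ₀²·n·x̄)/(σ² + n·σ₀²) = (234.7024·41.65 + 538.7041·694.35)/8315.2639 = 383824.546795/8315.2639 = 46.1590.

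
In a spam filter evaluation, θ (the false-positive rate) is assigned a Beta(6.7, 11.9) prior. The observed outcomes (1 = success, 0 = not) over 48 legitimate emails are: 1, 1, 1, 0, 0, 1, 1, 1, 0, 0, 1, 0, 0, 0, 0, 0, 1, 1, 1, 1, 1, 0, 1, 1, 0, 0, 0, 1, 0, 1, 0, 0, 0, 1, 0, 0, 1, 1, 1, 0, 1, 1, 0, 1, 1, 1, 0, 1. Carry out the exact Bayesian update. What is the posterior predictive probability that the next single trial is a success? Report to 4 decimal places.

0.4910

The Beta prior is conjugate to a Binomial/Bernoulli likelihood; the update adds successes to α and failures to β.
Posterior: Beta(α+k, β+n−k) = Beta(6.7+26, 11.9+22) = Beta(32.7, 33.9).
For a single future Bernoulli trial, P(success | data) = α/(α+β) = 0.4910.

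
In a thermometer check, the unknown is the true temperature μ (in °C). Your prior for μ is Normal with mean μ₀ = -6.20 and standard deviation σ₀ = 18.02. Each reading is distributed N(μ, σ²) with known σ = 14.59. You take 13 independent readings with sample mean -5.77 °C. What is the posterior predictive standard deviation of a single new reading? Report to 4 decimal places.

15.1148

For Normal data with known variance σ², a Normal(μ₀, σ₀²) prior on μ is conjugate. Posterior precision = 1/σ₀² + n/σ²; posterior mean is the precision-weighted average of μ₀ and x̄.
σ₀² = 18.02² = 324.7204, σ² = 14.59² = 212.8681; σ² + n·σ₀² = 212.8681 + 13·324.7204 = 4434.2333.
Posterior precision = 1/σ₀² + n/σ² = 1/324.7204 + 13/212.8681 = (σ² + n·σ₀²)/(σ₀²σ²) = 4434.2333/(324.7204·212.8681); posterior variance σₙ² = σ₀²σ²/(σ² + n·σ₀²) = 324.7204·212.8681/4434.2333 = 15.588403.
Predictive variance for one new observation = σₙ² + σ² = 324.7204·212.8681/4434.2333 + 212.8681 = σ²·(σ₀² + 4434.2333)/4434.2333 = 212.8681·4758.9537/4434.2333 = 228.456503; SD = √(212.8681·4758.9537/4434.2333) = 15.1148.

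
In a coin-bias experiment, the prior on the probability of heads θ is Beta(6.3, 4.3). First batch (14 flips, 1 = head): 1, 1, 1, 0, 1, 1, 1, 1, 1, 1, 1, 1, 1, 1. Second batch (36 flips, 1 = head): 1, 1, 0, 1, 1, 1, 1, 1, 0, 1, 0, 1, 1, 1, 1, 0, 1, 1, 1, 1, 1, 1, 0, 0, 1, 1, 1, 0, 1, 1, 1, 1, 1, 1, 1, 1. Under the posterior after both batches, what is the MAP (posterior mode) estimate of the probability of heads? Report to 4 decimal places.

The Beta prior is conjugate to a Binomial/Bernoulli likelihood; the update adds successes to α and failures to β.
After batch 1: Beta(6.3+13, 4.3+1) = Beta(19.3, 5.3).
After batch 2: Beta(19.3+29, 5.3+7) = Beta(48.3, 12.3).
Mode of Beta(a,b) for a,b>1 is (a−1)/(a+b−2) = 47.3/58.6 = 0.8072.

0.8072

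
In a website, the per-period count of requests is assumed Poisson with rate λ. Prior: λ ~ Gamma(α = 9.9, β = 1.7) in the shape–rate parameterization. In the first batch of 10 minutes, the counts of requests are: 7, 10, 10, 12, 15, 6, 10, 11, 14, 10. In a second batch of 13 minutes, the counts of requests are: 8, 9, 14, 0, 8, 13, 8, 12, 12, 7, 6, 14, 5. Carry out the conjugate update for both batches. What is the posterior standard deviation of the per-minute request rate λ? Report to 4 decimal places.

0.6152

With a Gamma(shape α, rate β) prior, the Poisson likelihood is conjugate: the posterior is Gamma(α + ΣXᵢ, β + n).
Batch 1: sum of counts S = 105 over n = 10 minutes.
After batch 1: Gamma(α+S, β+n) = Gamma(9.9+105, 1.7+10) = Gamma(114.9, 11.7).
Batch 2: sum of counts S = 116 over n = 13 minutes.
After batch 2: Gamma(α+S, β+n) = Gamma(114.9+116, 11.7+13) = Gamma(230.9, 24.7).
SD = √α/β = √230.9/24.7 = 0.6152.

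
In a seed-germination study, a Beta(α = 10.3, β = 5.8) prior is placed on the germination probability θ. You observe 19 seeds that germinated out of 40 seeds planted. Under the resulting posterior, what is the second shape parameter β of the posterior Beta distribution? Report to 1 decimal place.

26.8

The Beta prior is conjugate to a Binomial/Bernoulli likelihood; the update adds successes to α and failures to β.
Posterior: Beta(α+k, β+n−k) = Beta(10.3+19, 5.8+21) = Beta(29.3, 26.8).
Posterior β = 26.8.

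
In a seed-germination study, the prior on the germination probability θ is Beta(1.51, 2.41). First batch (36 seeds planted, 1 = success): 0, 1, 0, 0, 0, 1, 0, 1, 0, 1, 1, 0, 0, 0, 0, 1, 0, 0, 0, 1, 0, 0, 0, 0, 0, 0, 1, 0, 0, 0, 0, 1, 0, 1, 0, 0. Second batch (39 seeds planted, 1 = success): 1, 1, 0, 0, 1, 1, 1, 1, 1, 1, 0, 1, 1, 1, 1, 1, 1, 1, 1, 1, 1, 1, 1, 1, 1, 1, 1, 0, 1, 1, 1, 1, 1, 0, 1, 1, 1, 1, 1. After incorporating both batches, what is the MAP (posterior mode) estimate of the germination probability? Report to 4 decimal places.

0.5787

The Beta prior is conjugate to a Binomial/Bernoulli likelihood; the update adds successes to α and failures to β.
After batch 1: Beta(1.51+10, 2.41+26) = Beta(11.51, 28.41).
After batch 2: Beta(11.51+34, 28.41+5) = Beta(45.51, 33.41).
Mode of Beta(a,b) for a,b>1 is (a−1)/(a+b−2) = 44.51/76.92 = 0.5787.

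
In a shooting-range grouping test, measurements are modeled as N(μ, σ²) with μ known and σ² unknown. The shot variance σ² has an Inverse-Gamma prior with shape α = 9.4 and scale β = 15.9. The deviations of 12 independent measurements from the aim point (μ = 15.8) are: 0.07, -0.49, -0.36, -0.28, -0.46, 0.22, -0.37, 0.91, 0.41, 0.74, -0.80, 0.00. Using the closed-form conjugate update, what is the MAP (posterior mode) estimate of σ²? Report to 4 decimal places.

With known mean μ and an Inverse-Gamma(α, β) prior on σ², the Normal likelihood is conjugate: posterior is Inv-Gamma(α + n/2, β + Σ(xᵢ−μ)²/2).
Σ(xᵢ−μ)² = (0.07)² + (-0.49)² + (-0.36)² + (-0.28)² + (-0.46)² + (0.22)² + (-0.37)² + (0.91)² + (0.41)² + (0.74)² + (-0.80)² + (0.00)² = 3.0337.
Posterior: Inv-Gamma(9.4 + 12/2, 15.9 + 3.0337/2) = Inv-Gamma(15.40, 17.41685).
Mode = β/(α+1) = 17.41685/16.40 = 1.0620.

1.0620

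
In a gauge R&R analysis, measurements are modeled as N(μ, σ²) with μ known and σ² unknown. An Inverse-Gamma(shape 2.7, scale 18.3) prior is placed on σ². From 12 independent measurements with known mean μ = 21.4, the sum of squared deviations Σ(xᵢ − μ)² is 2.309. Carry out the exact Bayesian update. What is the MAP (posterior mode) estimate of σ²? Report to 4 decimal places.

With known mean μ and an Inverse-Gamma(α, β) prior on σ², the Normal likelihood is conjugate: posterior is Inv-Gamma(α + n/2, β + Σ(xᵢ−μ)²/2).
Posterior: Inv-Gamma(2.7 + 12/2, 18.3 + 2.309/2) = Inv-Gamma(8.70, 19.4545).
Mode = β/(α+1) = 19.4545/9.70 = 2.0056.

2.0056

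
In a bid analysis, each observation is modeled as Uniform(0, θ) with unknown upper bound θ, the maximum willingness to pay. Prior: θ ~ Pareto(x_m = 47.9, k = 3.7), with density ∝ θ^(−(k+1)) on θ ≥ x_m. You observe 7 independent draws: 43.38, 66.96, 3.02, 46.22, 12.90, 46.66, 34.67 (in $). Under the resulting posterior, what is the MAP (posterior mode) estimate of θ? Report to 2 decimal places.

A Pareto(scale x_m, shape k) prior on the upper bound θ of Uniform(0, θ) is conjugate: posterior is Pareto(max(x_m, max xᵢ), k + n).
Sample maximum = 66.96; prior scale x_m = 47.9 → posterior scale = max = 66.96.
Posterior shape = 3.7 + 7 = 10.7.
The Pareto density is decreasing on [x_m, ∞), so the mode is x_m = 66.96.

66.96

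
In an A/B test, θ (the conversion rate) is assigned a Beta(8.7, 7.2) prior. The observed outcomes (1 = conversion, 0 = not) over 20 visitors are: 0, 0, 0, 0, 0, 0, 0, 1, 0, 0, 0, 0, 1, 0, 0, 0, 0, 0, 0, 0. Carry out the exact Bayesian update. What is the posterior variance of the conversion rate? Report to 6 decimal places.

The Beta prior is conjugate to a Binomial/Bernoulli likelihood; the update adds successes to α and failures to β.
Posterior: Beta(α+k, β+n−k) = Beta(8.7+2, 7.2+18) = Beta(10.7, 25.2).
Var = αβ/((α+β)²(α+β+1)) = 10.7·25.2/(35.9²·36.9) = 0.005670.

0.005670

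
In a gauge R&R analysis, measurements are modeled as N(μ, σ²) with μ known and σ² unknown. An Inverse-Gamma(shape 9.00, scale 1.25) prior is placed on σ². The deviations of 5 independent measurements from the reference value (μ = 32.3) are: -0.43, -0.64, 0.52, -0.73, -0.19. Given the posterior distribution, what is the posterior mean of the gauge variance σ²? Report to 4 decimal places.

With known mean μ and an Inverse-Gamma(α, β) prior on σ², the Normal likelihood is conjugate: posterior is Inv-Gamma(α + n/2, β + Σ(xᵢ−μ)²/2).
Σ(xᵢ−μ)² = (-0.43)² + (-0.64)² + (0.52)² + (-0.73)² + (-0.19)² = 1.4339.
Posterior: Inv-Gamma(9.00 + 5/2, 1.25 + 1.4339/2) = Inv-Gamma(11.50, 1.96695).
E[σ²|data] = β/(α−1) = 1.96695/10.50 = 0.1873.

0.1873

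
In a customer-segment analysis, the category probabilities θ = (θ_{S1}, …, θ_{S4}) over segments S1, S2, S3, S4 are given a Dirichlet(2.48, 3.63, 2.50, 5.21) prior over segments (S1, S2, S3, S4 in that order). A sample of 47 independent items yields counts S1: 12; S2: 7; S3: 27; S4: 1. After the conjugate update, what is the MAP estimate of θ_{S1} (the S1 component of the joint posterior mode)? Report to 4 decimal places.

0.2372

The Dirichlet prior is conjugate to the Multinomial likelihood: each posterior αⱼ = prior αⱼ + observed count nⱼ.
Posterior concentration: (14.48, 10.63, 29.50, 6.21), total = 60.82.
Joint mode component: (α_{S1}−1)/(Σα−K) = 13.48/56.82 = 0.2372.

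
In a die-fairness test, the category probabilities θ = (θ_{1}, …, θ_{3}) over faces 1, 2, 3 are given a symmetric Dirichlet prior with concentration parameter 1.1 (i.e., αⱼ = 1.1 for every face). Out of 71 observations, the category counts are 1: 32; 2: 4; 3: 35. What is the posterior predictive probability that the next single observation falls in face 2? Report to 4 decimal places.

0.0686

The Dirichlet prior is conjugate to the Multinomial likelihood: each posterior αⱼ = prior αⱼ + observed count nⱼ.
Posterior concentration: (33.1, 5.1, 36.1), total = 74.3.
P(next = 2 | data) = α_{2}/Σα = 0.0686.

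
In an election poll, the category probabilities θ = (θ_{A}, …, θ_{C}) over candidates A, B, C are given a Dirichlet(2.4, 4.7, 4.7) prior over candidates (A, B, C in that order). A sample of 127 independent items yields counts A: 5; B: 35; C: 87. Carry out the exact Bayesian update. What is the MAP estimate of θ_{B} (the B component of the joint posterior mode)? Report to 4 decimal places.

0.2850

The Dirichlet prior is conjugate to the Multinomial likelihood: each posterior αⱼ = prior αⱼ + observed count nⱼ.
Posterior concentration: (7.4, 39.7, 91.7), total = 138.8.
Joint mode component: (α_{B}−1)/(Σα−K) = 38.7/135.8 = 0.2850.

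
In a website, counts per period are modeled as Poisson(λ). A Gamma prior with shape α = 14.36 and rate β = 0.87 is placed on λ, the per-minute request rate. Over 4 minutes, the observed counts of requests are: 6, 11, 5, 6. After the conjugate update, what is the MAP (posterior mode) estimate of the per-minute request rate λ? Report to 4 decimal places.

8.4928

With a Gamma(shape α, rate β) prior, the Poisson likelihood is conjugate: the posterior is Gamma(α + ΣXᵢ, β + n).
Sum of counts S = 28 over n = 4 minutes.
Posterior: Gamma(α+S, β+n) = Gamma(14.36+28, 0.87+4) = Gamma(42.36, 4.87).
Mode of Gamma(α,β) for α≥1 is (α−1)/β = 41.36/4.87 = 8.4928.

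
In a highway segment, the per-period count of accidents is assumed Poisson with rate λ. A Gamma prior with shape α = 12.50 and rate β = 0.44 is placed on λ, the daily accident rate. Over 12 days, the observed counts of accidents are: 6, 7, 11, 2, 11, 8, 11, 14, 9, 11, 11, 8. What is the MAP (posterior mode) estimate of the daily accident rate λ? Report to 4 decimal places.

With a Gamma(shape α, rate β) prior, the Poisson likelihood is conjugate: the posterior is Gamma(α + ΣXᵢ, β + n).
Sum of counts S = 109 over n = 12 days.
Posterior: Gamma(α+S, β+n) = Gamma(12.50+109, 0.44+12) = Gamma(121.50, 12.44).
Mode of Gamma(α,β) for α≥1 is (α−1)/β = 120.50/12.44 = 9.6865.

9.6865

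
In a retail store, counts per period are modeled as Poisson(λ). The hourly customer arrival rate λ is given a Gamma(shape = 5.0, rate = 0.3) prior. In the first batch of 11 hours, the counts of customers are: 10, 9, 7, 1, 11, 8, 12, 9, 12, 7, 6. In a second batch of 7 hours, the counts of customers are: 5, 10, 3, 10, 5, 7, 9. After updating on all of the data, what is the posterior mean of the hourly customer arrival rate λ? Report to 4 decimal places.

7.9781

With a Gamma(shape α, rate β) prior, the Poisson likelihood is conjugate: the posterior is Gamma(α + ΣXᵢ, β + n).
Batch 1: sum of counts S = 92 over n = 11 hours.
After batch 1: Gamma(α+S, β+n) = Gamma(5.0+92, 0.3+11) = Gamma(97.0, 11.3).
Batch 2: sum of counts S = 49 over n = 7 hours.
After batch 2: Gamma(α+S, β+n) = Gamma(97.0+49, 11.3+7) = Gamma(146.0, 18.3).
Posterior mean = α/β = 146.0/18.3 = 7.9781.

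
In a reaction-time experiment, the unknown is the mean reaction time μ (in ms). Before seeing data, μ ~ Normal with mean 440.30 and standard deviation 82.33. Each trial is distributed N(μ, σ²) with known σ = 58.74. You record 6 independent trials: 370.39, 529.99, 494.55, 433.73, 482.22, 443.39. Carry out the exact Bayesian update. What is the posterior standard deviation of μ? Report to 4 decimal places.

23.0237

For Normal data with known variance σ², a Normal(μ₀, σ₀²) prior on μ is conjugate. Posterior precision = 1/σ₀² + n/σ²; posterior mean is the precision-weighted average of μ₀ and x̄.
σ₀² = 82.33² = 6778.2289, σ² = 58.74² = 3450.3876; σ² + n·σ₀² = 3450.3876 + 6·6778.2289 = 44119.761.
Posterior precision = 1/σ₀² + n/σ² = 1/6778.2289 + 6/3450.3876 = (σ² + n·σ₀²)/(σ₀²σ²) = 44119.761/(6778.2289·3450.3876); posterior variance σₙ² = σ₀²σ²/(σ² + n·σ₀²) = 6778.2289·3450.3876/44119.761 = 530.091651.
Posterior SD = √σₙ² = √(6778.2289·3450.3876/44119.761) = 23.0237.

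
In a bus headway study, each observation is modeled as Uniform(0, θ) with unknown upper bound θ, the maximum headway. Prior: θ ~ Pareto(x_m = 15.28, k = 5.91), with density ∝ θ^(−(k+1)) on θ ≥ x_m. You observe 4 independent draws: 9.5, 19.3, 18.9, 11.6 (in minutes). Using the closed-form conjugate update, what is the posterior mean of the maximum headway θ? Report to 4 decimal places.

21.4661

A Pareto(scale x_m, shape k) prior on the upper bound θ of Uniform(0, θ) is conjugate: posterior is Pareto(max(x_m, max xᵢ), k + n).
Sample maximum = 19.3; prior scale x_m = 15.28 → posterior scale = max = 19.30.
Posterior shape = 5.91 + 4 = 9.91.
E[θ|data] = k·x_m/(k−1) = 9.91·19.30/8.91 = 21.4661.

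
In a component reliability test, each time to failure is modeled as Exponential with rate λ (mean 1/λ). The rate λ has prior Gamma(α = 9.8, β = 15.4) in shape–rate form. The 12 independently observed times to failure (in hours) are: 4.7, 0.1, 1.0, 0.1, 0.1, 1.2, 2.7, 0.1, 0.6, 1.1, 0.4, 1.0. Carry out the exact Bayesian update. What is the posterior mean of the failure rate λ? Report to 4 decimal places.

0.7649

With a Gamma(shape α, rate β) prior on the exponential rate λ, the posterior after n observations with total T = Σxᵢ is Gamma(α+n, β+T).
Sum of observations T = 13.1 hours; n = 12.
Posterior: Gamma(9.8+12, 15.4+13.1) = Gamma(21.8, 28.5).
Posterior mean of λ = α/β = 21.8/28.5 = 0.7649.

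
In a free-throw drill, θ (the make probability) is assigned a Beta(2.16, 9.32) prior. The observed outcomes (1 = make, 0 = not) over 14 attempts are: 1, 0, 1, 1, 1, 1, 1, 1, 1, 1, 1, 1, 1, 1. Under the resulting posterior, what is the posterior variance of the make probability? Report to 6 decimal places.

The Beta prior is conjugate to a Binomial/Bernoulli likelihood; the update adds successes to α and failures to β.
Posterior: Beta(α+k, β+n−k) = Beta(2.16+13, 9.32+1) = Beta(15.16, 10.32).
Var = αβ/((α+β)²(α+β+1)) = 15.16·10.32/(25.48²·26.48) = 0.009100.

0.009100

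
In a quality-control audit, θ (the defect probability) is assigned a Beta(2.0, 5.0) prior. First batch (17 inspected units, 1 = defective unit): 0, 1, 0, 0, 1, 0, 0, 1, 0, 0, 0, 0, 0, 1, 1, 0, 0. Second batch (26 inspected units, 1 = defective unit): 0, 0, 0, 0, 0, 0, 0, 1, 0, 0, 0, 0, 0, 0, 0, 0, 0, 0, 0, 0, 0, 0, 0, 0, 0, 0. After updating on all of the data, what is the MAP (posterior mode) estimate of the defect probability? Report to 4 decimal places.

0.1458

The Beta prior is conjugate to a Binomial/Bernoulli likelihood; the update adds successes to α and failures to β.
After batch 1: Beta(2.0+5, 5.0+12) = Beta(7.0, 17.0).
After batch 2: Beta(7.0+1, 17.0+25) = Beta(8.0, 42.0).
Mode of Beta(a,b) for a,b>1 is (a−1)/(a+b−2) = 7.0/48.0 = 0.1458.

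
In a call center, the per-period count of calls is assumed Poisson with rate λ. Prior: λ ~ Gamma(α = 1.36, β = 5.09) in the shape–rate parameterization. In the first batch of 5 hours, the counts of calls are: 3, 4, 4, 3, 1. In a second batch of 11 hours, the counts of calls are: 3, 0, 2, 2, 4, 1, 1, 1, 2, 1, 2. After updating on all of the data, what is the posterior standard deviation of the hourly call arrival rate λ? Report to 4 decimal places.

0.2820

With a Gamma(shape α, rate β) prior, the Poisson likelihood is conjugate: the posterior is Gamma(α + ΣXᵢ, β + n).
Batch 1: sum of counts S = 15 over n = 5 hours.
After batch 1: Gamma(α+S, β+n) = Gamma(1.36+15, 5.09+5) = Gamma(16.36, 10.09).
Batch 2: sum of counts S = 19 over n = 11 hours.
After batch 2: Gamma(α+S, β+n) = Gamma(16.36+19, 10.09+11) = Gamma(35.36, 21.09).
SD = √α/β = √35.36/21.09 = 0.2820.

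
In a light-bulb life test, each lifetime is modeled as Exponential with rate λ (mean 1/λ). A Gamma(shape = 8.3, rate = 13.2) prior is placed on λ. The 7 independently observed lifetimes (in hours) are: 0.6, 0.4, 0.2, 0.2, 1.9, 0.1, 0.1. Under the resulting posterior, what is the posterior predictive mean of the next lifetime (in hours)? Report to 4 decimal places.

1.1678

With a Gamma(shape α, rate β) prior on the exponential rate λ, the posterior after n observations with total T = Σxᵢ is Gamma(α+n, β+T).
Sum of observations T = 3.5 hours; n = 7.
Posterior: Gamma(8.3+7, 13.2+3.5) = Gamma(15.3, 16.7).
The predictive distribution for the next observation is Lomax; its mean is β/(α−1) = 16.7/14.3 = 1.1678.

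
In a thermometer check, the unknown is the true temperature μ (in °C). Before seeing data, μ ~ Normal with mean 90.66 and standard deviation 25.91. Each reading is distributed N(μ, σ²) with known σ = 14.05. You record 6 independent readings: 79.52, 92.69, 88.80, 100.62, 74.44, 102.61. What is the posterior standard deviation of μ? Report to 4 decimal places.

For Normal data with known variance σ², a Normal(μ₀, σ₀²) prior on μ is conjugate. Posterior precision = 1/σ₀² + n/σ²; posterior mean is the precision-weighted average of μ₀ and x̄.
σ₀² = 25.91² = 671.3281, σ² = 14.05² = 197.4025; σ² + n·σ₀² = 197.4025 + 6·671.3281 = 4225.3711.
Posterior precision = 1/σ₀² + n/σ² = 1/671.3281 + 6/197.4025 = (σ² + n·σ₀²)/(σ₀²σ²) = 4225.3711/(671.3281·197.4025); posterior variance σₙ² = σ₀²σ²/(σ² + n·σ₀²) = 671.3281·197.4025/4225.3711 = 31.363362.
Posterior SD = √σₙ² = √(671.3281·197.4025/4225.3711) = 5.6003.

5.6003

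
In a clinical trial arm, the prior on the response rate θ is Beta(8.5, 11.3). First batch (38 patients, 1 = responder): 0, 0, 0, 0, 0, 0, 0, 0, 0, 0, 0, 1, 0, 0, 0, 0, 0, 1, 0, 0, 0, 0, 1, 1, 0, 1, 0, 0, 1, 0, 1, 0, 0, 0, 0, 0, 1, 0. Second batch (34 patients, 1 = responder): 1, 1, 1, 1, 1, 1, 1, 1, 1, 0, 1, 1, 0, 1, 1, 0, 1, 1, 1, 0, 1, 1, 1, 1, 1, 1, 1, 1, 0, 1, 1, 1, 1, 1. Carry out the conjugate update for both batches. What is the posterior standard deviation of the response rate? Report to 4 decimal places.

The Beta prior is conjugate to a Binomial/Bernoulli likelihood; the update adds successes to α and failures to β.
After batch 1: Beta(8.5+8, 11.3+30) = Beta(16.5, 41.3).
After batch 2: Beta(16.5+29, 41.3+5) = Beta(45.5, 46.3).
Var = αβ/((α+β)²(α+β+1)) = 45.5·46.3/(91.8²·92.8) = 0.00269376; SD = √0.00269376 = 0.0519.

0.0519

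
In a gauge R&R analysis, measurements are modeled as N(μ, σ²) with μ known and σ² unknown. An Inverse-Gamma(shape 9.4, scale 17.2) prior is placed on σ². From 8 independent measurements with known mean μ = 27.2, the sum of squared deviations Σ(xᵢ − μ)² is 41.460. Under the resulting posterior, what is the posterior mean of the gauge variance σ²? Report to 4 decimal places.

3.0589

With known mean μ and an Inverse-Gamma(α, β) prior on σ², the Normal likelihood is conjugate: posterior is Inv-Gamma(α + n/2, β + Σ(xᵢ−μ)²/2).
Posterior: Inv-Gamma(9.4 + 8/2, 17.2 + 41.460/2) = Inv-Gamma(13.40, 37.9300).
E[σ²|data] = β/(α−1) = 37.9300/12.40 = 3.0589.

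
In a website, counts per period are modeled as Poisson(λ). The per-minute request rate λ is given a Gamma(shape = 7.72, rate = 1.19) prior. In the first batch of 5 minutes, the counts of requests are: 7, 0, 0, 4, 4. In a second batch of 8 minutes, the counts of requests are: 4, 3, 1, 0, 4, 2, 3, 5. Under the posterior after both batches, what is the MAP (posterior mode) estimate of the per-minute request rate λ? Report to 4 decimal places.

With a Gamma(shape α, rate β) prior, the Poisson likelihood is conjugate: the posterior is Gamma(α + ΣXᵢ, β + n).
Batch 1: sum of counts S = 15 over n = 5 minutes.
After batch 1: Gamma(α+S, β+n) = Gamma(7.72+15, 1.19+5) = Gamma(22.72, 6.19).
Batch 2: sum of counts S = 22 over n = 8 minutes.
After batch 2: Gamma(α+S, β+n) = Gamma(22.72+22, 6.19+8) = Gamma(44.72, 14.19).
Mode of Gamma(α,β) for α≥1 is (α−1)/β = 43.72/14.19 = 3.0810.

3.0810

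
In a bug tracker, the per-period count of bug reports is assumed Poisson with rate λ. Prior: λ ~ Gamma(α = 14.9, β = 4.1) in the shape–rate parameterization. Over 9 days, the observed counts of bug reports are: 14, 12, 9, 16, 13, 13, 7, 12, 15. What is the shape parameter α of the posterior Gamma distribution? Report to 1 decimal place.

125.9

With a Gamma(shape α, rate β) prior, the Poisson likelihood is conjugate: the posterior is Gamma(α + ΣXᵢ, β + n).
Sum of counts S = 111 over n = 9 days.
Posterior: Gamma(α+S, β+n) = Gamma(14.9+111, 4.1+9) = Gamma(125.9, 13.1).
Posterior α = 125.9.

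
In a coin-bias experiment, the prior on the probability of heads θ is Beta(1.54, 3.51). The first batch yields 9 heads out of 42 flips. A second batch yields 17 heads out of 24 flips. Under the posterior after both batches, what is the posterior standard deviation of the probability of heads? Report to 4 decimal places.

The Beta prior is conjugate to a Binomial/Bernoulli likelihood; the update adds successes to α and failures to β.
After batch 1: Beta(1.54+9, 3.51+33) = Beta(10.54, 36.51).
After batch 2: Beta(10.54+17, 36.51+7) = Beta(27.54, 43.51).
Var = αβ/((α+β)²(α+β+1)) = 27.54·43.51/(71.05²·72.05) = 0.00329451; SD = √0.00329451 = 0.0574.

0.0574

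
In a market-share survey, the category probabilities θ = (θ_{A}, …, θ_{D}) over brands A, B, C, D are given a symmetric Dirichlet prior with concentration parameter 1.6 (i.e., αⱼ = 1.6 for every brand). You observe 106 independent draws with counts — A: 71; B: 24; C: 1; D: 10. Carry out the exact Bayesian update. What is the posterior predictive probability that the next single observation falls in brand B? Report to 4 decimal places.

0.2278

The Dirichlet prior is conjugate to the Multinomial likelihood: each posterior αⱼ = prior αⱼ + observed count nⱼ.
Posterior concentration: (72.6, 25.6, 2.6, 11.6), total = 112.4.
P(next = B | data) = α_{B}/Σα = 0.2278.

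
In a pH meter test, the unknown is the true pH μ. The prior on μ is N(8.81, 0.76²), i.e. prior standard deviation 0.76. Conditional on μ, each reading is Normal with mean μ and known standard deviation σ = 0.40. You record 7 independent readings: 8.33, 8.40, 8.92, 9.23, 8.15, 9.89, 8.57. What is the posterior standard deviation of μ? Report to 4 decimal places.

0.1483

For Normal data with known variance σ², a Normal(μ₀, σ₀²) prior on μ is conjugate. Posterior precision = 1/σ₀² + n/σ²; posterior mean is the precision-weighted average of μ₀ and x̄.
σ₀² = 0.76² = 0.5776, σ² = 0.40² = 0.16; σ² + n·σ₀² = 0.16 + 7·0.5776 = 4.2032.
Posterior precision = 1/σ₀² + n/σ² = 1/0.5776 + 7/0.16 = (σ² + n·σ₀²)/(σ₀²σ²) = 4.2032/(0.5776·0.16); posterior variance σₙ² = σ₀²σ²/(σ² + n·σ₀²) = 0.5776·0.16/4.2032 = 0.021987.
Posterior SD = √σₙ² = √(0.5776·0.16/4.2032) = 0.1483.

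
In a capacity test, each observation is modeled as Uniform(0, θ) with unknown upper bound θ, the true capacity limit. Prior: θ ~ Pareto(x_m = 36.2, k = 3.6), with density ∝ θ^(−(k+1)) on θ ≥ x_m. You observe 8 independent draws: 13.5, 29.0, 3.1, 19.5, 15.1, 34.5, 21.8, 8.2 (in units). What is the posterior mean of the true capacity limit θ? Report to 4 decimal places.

39.6151

A Pareto(scale x_m, shape k) prior on the upper bound θ of Uniform(0, θ) is conjugate: posterior is Pareto(max(x_m, max xᵢ), k + n).
Sample maximum = 34.5; prior scale x_m = 36.2 → posterior scale = max = 36.2.
Posterior shape = 3.6 + 8 = 11.6.
E[θ|data] = k·x_m/(k−1) = 11.6·36.2/10.6 = 39.6151.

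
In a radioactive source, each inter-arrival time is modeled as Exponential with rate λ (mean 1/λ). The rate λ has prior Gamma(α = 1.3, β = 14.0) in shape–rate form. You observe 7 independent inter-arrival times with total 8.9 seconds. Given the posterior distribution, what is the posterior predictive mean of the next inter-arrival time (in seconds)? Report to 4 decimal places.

3.1370

With a Gamma(shape α, rate β) prior on the exponential rate λ, the posterior after n observations with total T = Σxᵢ is Gamma(α+n, β+T).
Posterior: Gamma(1.3+7, 14.0+8.9) = Gamma(8.3, 22.9).
The predictive distribution for the next observation is Lomax; its mean is β/(α−1) = 22.9/7.3 = 3.1370.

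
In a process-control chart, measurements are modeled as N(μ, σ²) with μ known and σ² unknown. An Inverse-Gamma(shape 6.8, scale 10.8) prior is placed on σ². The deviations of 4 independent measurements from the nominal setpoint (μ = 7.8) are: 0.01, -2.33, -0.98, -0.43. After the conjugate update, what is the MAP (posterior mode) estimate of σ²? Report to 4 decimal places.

With known mean μ and an Inverse-Gamma(α, β) prior on σ², the Normal likelihood is conjugate: posterior is Inv-Gamma(α + n/2, β + Σ(xᵢ−μ)²/2).
Σ(xᵢ−μ)² = (0.01)² + (-2.33)² + (-0.98)² + (-0.43)² = 6.5743.
Posterior: Inv-Gamma(6.8 + 4/2, 10.8 + 6.5743/2) = Inv-Gamma(8.80, 14.08715).
Mode = β/(α+1) = 14.08715/9.80 = 1.4375.

1.4375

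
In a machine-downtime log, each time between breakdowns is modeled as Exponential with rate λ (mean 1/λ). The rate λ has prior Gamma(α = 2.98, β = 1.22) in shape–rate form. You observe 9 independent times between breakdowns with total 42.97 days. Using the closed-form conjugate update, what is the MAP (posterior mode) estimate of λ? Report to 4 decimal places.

With a Gamma(shape α, rate β) prior on the exponential rate λ, the posterior after n observations with total T = Σxᵢ is Gamma(α+n, β+T).
Posterior: Gamma(2.98+9, 1.22+42.97) = Gamma(11.98, 44.19).
Mode = (α−1)/β = 0.2485.

0.2485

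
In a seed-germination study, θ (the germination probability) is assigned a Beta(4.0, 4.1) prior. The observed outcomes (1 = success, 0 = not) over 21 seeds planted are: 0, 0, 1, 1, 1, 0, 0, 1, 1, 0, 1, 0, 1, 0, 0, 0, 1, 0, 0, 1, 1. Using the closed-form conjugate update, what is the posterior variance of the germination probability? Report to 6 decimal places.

The Beta prior is conjugate to a Binomial/Bernoulli likelihood; the update adds successes to α and failures to β.
Posterior: Beta(α+k, β+n−k) = Beta(4.0+10, 4.1+11) = Beta(14.0, 15.1).
Var = αβ/((α+β)²(α+β+1)) = 14.0·15.1/(29.1²·30.1) = 0.008294.

0.008294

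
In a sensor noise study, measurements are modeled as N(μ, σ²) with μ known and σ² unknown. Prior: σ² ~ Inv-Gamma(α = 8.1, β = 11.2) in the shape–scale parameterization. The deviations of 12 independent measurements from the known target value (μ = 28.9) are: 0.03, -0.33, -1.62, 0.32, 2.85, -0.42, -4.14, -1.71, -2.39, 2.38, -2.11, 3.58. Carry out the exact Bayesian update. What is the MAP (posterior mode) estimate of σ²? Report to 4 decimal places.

2.7233

With known mean μ and an Inverse-Gamma(α, β) prior on σ², the Normal likelihood is conjugate: posterior is Inv-Gamma(α + n/2, β + Σ(xᵢ−μ)²/2).
Σ(xᵢ−μ)² = (0.03)² + (-0.33)² + (-1.62)² + (0.32)² + (2.85)² + (-0.42)² + (-4.14)² + (-1.71)² + (-2.39)² + (2.38)² + (-2.11)² + (3.58)² = 59.8442.
Posterior: Inv-Gamma(8.1 + 12/2, 11.2 + 59.8442/2) = Inv-Gamma(14.10, 41.12210).
Mode = β/(α+1) = 41.12210/15.10 = 2.7233.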